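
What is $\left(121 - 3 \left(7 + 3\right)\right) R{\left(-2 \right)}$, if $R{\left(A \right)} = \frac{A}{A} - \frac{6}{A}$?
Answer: $364$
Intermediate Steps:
$R{\left(A \right)} = 1 - \frac{6}{A}$
$\left(121 - 3 \left(7 + 3\right)\right) R{\left(-2 \right)} = \left(121 - 3 \left(7 + 3\right)\right) \frac{-6 - 2}{-2} = \left(121 - 30\right) \left(\left(- \frac{1}{2}\right) \left(-8\right)\right) = \left(121 - 30\right) 4 = 91 \cdot 4 = 364$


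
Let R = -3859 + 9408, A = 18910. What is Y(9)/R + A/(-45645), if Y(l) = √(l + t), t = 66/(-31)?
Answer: -3782/9129 + √6603/172019 ≈ -0.41381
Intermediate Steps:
R = 5549
t = -66/31 (t = 66*(-1/31) = -66/31 ≈ -2.1290)
Y(l) = √(-66/31 + l) (Y(l) = √(l - 66/31) = √(-66/31 + l))
Y(9)/R + A/(-45645) = (√(-2046 + 961*9)/31)/5549 + 18910/(-45645) = (√(-2046 + 8649)/31)*(1/5549) + 18910*(-1/45645) = (√6603/31)*(1/5549) - 3782/9129 = √6603/172019 - 3782/9129 = -3782/9129 + √6603/172019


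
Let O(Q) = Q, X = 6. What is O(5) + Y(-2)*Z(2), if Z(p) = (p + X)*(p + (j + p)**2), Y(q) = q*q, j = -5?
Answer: 357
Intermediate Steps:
Y(q) = q**2
Z(p) = (6 + p)*(p + (-5 + p)**2) (Z(p) = (p + 6)*(p + (-5 + p)**2) = (6 + p)*(p + (-5 + p)**2))
O(5) + Y(-2)*Z(2) = 5 + (-2)**2*(150 + 2**3 - 29*2 - 3*2**2) = 5 + 4*(150 + 8 - 58 - 3*4) = 5 + 4*(150 + 8 - 58 - 12) = 5 + 4*88 = 5 + 352 = 357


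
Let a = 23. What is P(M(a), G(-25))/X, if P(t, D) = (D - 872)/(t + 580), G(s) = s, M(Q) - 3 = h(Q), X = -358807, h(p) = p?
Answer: 299/72479014 ≈ 4.1253e-6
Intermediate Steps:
M(Q) = 3 + Q
P(t, D) = (-872 + D)/(580 + t)
P(M(a), G(-25))/X = ((-872 - 25)/(580 + (3 + 23)))/(-358807) = (-897/(580 + 26))*(-1/358807) = (-897/606)*(-1/358807) = ((1/606)*(-897))*(-1/358807) = -299/202*(-1/358807) = 299/72479014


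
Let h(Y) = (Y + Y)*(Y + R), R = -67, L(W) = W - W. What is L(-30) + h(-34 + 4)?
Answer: 5820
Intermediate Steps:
L(W) = 0
h(Y) = 2*Y*(-67 + Y) (h(Y) = (Y + Y)*(Y - 67) = (2*Y)*(-67 + Y) = 2*Y*(-67 + Y))
L(-30) + h(-34 + 4) = 0 + 2*(-34 + 4)*(-67 + (-34 + 4)) = 0 + 2*(-30)*(-67 - 30) = 0 + 2*(-30)*(-97) = 0 + 5820 = 5820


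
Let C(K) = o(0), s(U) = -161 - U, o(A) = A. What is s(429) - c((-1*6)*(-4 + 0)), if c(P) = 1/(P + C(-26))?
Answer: -14161/24 ≈ -590.04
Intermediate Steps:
C(K) = 0
c(P) = 1/P (c(P) = 1/(P + 0) = 1/P)
s(429) - c((-1*6)*(-4 + 0)) = (-161 - 1*429) - 1/((-1*6)*(-4 + 0)) = (-161 - 429) - 1/((-6*(-4))) = -590 - 1/24 = -14161/24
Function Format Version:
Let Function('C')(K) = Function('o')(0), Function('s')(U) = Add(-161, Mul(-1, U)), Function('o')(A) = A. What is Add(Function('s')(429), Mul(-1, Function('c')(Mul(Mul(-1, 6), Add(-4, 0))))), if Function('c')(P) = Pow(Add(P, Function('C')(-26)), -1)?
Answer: Rational(-14161, 24) ≈ -590.04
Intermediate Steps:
Function('C')(K) = 0
Function('c')(P) = Pow(P, -1) (Function('c')(P) = Pow(Add(P, 0), -1) = Pow(P, -1))
Add(Function('s')(429), Mul(-1, Function('c')(Mul(Mul(-1, 6), Add(-4, 0))))) = Add(Add(-161, Mul(-1, 429)), Mul(-1, Pow(Mul(Mul(-1, 6), Add(-4, 0)), -1))) = Add(Add(-161, -429), Mul(-1, Pow(Mul(-6, -4), -1))) = Add(-590, Mul(-1, Pow(24, -1))) = Add(-590, Mul(-1, Rational(1, 24))) = Add(-590, Rational(-1, 24)) = Rational(-14161, 24)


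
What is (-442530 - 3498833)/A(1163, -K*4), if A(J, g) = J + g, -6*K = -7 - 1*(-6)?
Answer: -11824089/3487 ≈ -3390.9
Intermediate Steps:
K = ⅙ (K = -(-7 - 1*(-6))/6 = -(-7 + 6)/6 = -⅙*(-1) = ⅙ ≈ 0.16667)
(-442530 - 3498833)/A(1163, -K*4) = (-442530 - 3498833)/(1163 - 1*⅙*4) = -3941363/(1163 - ⅙*4) = -3941363/(1163 - ⅔) = -3941363/3487/3 = -3941363*3/3487 = -11824089/3487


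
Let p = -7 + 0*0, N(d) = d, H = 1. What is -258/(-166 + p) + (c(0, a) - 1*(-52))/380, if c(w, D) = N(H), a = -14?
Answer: 107209/65740 ≈ 1.6308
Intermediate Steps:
c(w, D) = 1
p = -7 (p = -7 + 0 = -7)
-258/(-166 + p) + (c(0, a) - 1*(-52))/380 = -258/(-166 - 7) + (1 - 1*(-52))/380 = -258/(-173) + (1 + 52)*(1/380) = -258*(-1/173) + 53*(1/380) = 258/173 + 53/380 = 107209/65740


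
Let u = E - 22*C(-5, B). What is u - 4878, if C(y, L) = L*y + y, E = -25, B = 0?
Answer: -4793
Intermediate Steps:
C(y, L) = y + L*y
u = 85 (u = -25 - (-110)*(1 + 0) = -25 - (-110) = -25 - 22*(-5) = -25 + 110 = 85)
u - 4878 = 85 - 4878 = -4793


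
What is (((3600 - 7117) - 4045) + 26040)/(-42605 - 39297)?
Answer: -9239/40951 ≈ -0.22561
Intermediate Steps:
(((3600 - 7117) - 4045) + 26040)/(-42605 - 39297) = ((-3517 - 4045) + 26040)/(-81902) = (-7562 + 26040)*(-1/81902) = 18478*(-1/81902) = -9239/40951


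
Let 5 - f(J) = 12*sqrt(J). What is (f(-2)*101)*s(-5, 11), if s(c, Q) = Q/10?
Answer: 1111/2 - 6666*I*sqrt(2)/5 ≈ 555.5 - 1885.4*I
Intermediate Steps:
s(c, Q) = Q/10 (s(c, Q) = Q*(1/10) = Q/10)
f(J) = 5 - 12*sqrt(J)
(f(-2)*101)*s(-5, 11) = ((5 - 12*I*sqrt(2))*101)*((1/10)*11) = ((5 - 12*I*sqrt(2))*101)*(11/10) = (505 - 1212*I*sqrt(2))*(11/10) = 1111/2 - 6666*I*sqrt(2)/5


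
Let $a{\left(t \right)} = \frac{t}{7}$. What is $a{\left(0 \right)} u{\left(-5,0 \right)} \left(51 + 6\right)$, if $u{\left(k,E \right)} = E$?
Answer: $0$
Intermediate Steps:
$a{\left(t \right)} = \frac{t}{7}$ ($a{\left(t \right)} = t \frac{1}{7} = \frac{t}{7}$)
$a{\left(0 \right)} u{\left(-5,0 \right)} \left(51 + 6\right) = \frac{1}{7} \cdot 0 \cdot 0 \left(51 + 6\right) = 0 \cdot 0 \cdot 57 = 0 \cdot 57 = 0$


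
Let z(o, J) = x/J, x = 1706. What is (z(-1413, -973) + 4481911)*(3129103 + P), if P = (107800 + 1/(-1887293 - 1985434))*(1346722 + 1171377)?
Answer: 4584472264004061602038745854/3768163371 ≈ 1.2166e+18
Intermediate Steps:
z(o, J) = 1706/J
P = 1051255896485371301/3872727 (P = (107800 + 1/(-3872727))*2518099 = (107800 - 1/3872727)*2518099 = (417479970599/3872727)*2518099 = 1051255896485371301/3872727 ≈ 2.7145e+11)
(z(-1413, -973) + 4481911)*(3129103 + P) = (1706/(-973) + 4481911)*(3129103 + 1051255896485371301/3872727) = (1706*(-1/973) + 4481911)*(1051268014647045182/3872727) = (-1706/973 + 4481911)*(1051268014647045182/3872727) = (4360897697/973)*(1051268014647045182/3872727) = 4584472264004061602038745854/3768163371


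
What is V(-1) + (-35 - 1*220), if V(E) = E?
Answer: -256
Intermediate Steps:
V(-1) + (-35 - 1*220) = -1 + (-35 - 1*220) = -1 + (-35 - 220) = -1 - 255 = -256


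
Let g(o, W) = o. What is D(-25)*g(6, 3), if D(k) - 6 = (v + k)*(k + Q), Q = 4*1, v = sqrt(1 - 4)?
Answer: 3186 - 126*I*sqrt(3) ≈ 3186.0 - 218.24*I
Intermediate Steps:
v = I*sqrt(3) (v = sqrt(-3) = I*sqrt(3) ≈ 1.732*I)
Q = 4
D(k) = 6 + (4 + k)*(k + I*sqrt(3)) (D(k) = 6 + (I*sqrt(3) + k)*(k + 4) = 6 + (k + I*sqrt(3))*(4 + k) = 6 + (4 + k)*(k + I*sqrt(3)))
D(-25)*g(6, 3) = (6 + (-25)**2 + 4*(-25) + 4*I*sqrt(3) + I*(-25)*sqrt(3))*6 = (6 + 625 - 100 + 4*I*sqrt(3) - 25*I*sqrt(3))*6 = (531 - 21*I*sqrt(3))*6 = 3186 - 126*I*sqrt(3)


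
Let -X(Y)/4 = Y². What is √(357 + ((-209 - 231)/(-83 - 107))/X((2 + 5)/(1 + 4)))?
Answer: 2*√1577437/133 ≈ 18.887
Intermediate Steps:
X(Y) = -4*Y²
√(357 + ((-209 - 231)/(-83 - 107))/X((2 + 5)/(1 + 4))) = √(357 + ((-209 - 231)/(-83 - 107))/((-4*(2 + 5)²/(1 + 4)²))) = √(357 + (-440/(-190))/((-4*(7/5)²))) = √(357 + (-440*(-1/190))/((-4*((⅕)*7)²))) = √(357 + 44/(19*((-4*(7/5)²)))) = √(357 + 44/(19*((-4*49/25)))) = √(357 + 44/(19*(-196/25))) = √(357 + (44/19)*(-25/196)) = √(357 - 275/931) = √(332092/931) = 2*√1577437/133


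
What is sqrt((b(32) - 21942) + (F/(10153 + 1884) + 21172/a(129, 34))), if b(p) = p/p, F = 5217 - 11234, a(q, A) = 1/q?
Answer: sqrt(392541015868514)/12037 ≈ 1646.0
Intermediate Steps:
F = -6017
b(p) = 1
sqrt((b(32) - 21942) + (F/(10153 + 1884) + 21172/a(129, 34))) = sqrt((1 - 21942) + (-6017/(10153 + 1884) + 21172/(1/129))) = sqrt(-21941 + (-6017/12037 + 21172/(1/129))) = sqrt(-21941 + (-6017*1/12037 + 21172*129)) = sqrt(-21941 + (-6017/12037 + 2731188)) = sqrt(-21941 + 32875303939/12037) = sqrt(32611200122/12037) = sqrt(392541015868514)/12037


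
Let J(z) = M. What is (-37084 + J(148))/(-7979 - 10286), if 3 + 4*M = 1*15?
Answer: 37081/18265 ≈ 2.0302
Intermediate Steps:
M = 3 (M = -¾ + (1*15)/4 = -¾ + (¼)*15 = -¾ + 15/4 = 3)
J(z) = 3
(-37084 + J(148))/(-7979 - 10286) = (-37084 + 3)/(-7979 - 10286) = -37081/(-18265) = -37081*(-1/18265) = 37081/18265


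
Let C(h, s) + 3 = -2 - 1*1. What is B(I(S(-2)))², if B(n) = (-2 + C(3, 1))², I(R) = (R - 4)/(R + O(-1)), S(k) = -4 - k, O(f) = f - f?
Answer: 4096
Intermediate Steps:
O(f) = 0
I(R) = (-4 + R)/R (I(R) = (R - 4)/(R + 0) = (-4 + R)/R)
C(h, s) = -6 (C(h, s) = -3 + (-2 - 1*1) = -3 + (-2 - 1) = -3 - 3 = -6)
B(n) = 64 (B(n) = (-2 - 6)² = (-8)² = 64)
B(I(S(-2)))² = 64² = 4096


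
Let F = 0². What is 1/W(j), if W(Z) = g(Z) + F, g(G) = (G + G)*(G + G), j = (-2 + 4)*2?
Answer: 1/64 ≈ 0.015625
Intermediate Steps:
j = 4 (j = 2*2 = 4)
g(G) = 4*G² (g(G) = (2*G)*(2*G) = 4*G²)
F = 0
W(Z) = 4*Z² (W(Z) = 4*Z² + 0 = 4*Z²)
1/W(j) = 1/(4*4²) = 1/(4*16) = 1/64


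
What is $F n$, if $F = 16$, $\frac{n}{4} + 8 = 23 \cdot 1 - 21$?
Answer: $-384$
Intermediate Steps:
$n = -24$ ($n = -32 + 4 \left(23 \cdot 1 - 21\right) = -32 + 4 \left(23 - 21\right) = -32 + 4 \cdot 2 = -32 + 8 = -24$)
$F n = 16 \left(-24\right) = -384$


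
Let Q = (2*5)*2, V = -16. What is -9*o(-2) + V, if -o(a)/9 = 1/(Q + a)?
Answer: -23/2 ≈ -11.500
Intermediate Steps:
Q = 20 (Q = 10*2 = 20)
o(a) = -9/(20 + a)
-9*o(-2) + V = -(-81)/(20 - 2) - 16 = -(-81)/18 - 16 = -9*(-½) - 16 = 9/2 - 16 = -23/2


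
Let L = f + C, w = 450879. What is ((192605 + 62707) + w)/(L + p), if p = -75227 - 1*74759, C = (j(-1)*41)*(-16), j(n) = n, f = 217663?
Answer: 706191/68333 ≈ 10.335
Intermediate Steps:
C = 656 (C = -1*41*(-16) = -41*(-16) = 656)
p = -149986 (p = -75227 - 74759 = -149986)
L = 218319 (L = 217663 + 656 = 218319)
((192605 + 62707) + w)/(L + p) = ((192605 + 62707) + 450879)/(218319 - 149986) = (255312 + 450879)/68333 = 706191*(1/68333) = 706191/68333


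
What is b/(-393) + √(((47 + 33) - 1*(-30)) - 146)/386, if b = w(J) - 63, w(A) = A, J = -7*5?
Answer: 98/393 + 3*I/193 ≈ 0.24936 + 0.015544*I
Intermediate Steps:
J = -35
b = -98 (b = -35 - 63 = -98)
b/(-393) + √(((47 + 33) - 1*(-30)) - 146)/386 = -98/(-393) + √(((47 + 33) - 1*(-30)) - 146)/386 = -98*(-1/393) + √((80 + 30) - 146)*(1/386) = 98/393 + √(110 - 146)*(1/386) = 98/393 + √(-36)*(1/386) = 98/393 + (6*I)*(1/386) = 98/393 + 3*I/193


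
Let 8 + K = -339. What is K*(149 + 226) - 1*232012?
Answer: -362137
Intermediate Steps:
K = -347 (K = -8 - 339 = -347)
K*(149 + 226) - 1*232012 = -347*(149 + 226) - 1*232012 = -347*375 - 232012 = -130125 - 232012 = -362137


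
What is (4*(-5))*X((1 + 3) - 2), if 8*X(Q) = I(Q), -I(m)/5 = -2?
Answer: -25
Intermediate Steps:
I(m) = 10 (I(m) = -5*(-2) = 10)
X(Q) = 5/4 (X(Q) = (⅛)*10 = 5/4)
(4*(-5))*X((1 + 3) - 2) = (4*(-5))*(5/4) = -20*5/4 = -25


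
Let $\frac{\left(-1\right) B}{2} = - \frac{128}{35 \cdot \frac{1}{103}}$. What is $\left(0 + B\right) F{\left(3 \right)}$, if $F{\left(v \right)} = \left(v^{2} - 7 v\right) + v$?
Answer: $- \frac{237312}{35} \approx -6780.3$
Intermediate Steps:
$B = \frac{26368}{35}$ ($B = - 2 \left(- \frac{128}{35 \cdot \frac{1}{103}}\right) = - 2 \left(- \frac{128}{\frac{35}{103}}\right) = - 2 \left(\left(-128\right) \frac{103}{35}\right) = \left(-2\right) \left(- \frac{13184}{35}\right) = \frac{26368}{35} \approx 753.37$)
$F{\left(v \right)} = v^{2} - 6 v$
$\left(0 + B\right) F{\left(3 \right)} = \left(0 + \frac{26368}{35}\right) 3 \left(-6 + 3\right) = \frac{26368 \cdot 3 \left(-3\right)}{35} = \frac{26368}{35} \left(-9\right) = - \frac{237312}{35}$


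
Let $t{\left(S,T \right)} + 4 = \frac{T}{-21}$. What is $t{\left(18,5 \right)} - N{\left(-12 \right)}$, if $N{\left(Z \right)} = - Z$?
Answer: $- \frac{341}{21} \approx -16.238$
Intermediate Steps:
$t{\left(S,T \right)} = -4 - \frac{T}{21}$ ($t{\left(S,T \right)} = -4 + \frac{T}{-21} = -4 + T \left(- \frac{1}{21}\right) = -4 - \frac{T}{21}$)
$t{\left(18,5 \right)} - N{\left(-12 \right)} = \left(-4 - \frac{5}{21}\right) - \left(-1\right) \left(-12\right) = \left(-4 - \frac{5}{21}\right) - 12 = - \frac{89}{21} - 12 = - \frac{341}{21}$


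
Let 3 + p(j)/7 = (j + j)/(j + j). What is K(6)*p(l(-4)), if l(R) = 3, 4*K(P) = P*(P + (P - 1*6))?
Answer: -126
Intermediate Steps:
K(P) = P*(-6 + 2*P)/4 (K(P) = (P*(P + (P - 1*6)))/4 = (P*(P + (P - 6)))/4 = (P*(P + (-6 + P)))/4 = (P*(-6 + 2*P))/4 = P*(-6 + 2*P)/4)
p(j) = -14 (p(j) = -21 + 7*((j + j)/(j + j)) = -21 + 7*((2*j)/((2*j))) = -21 + 7*((2*j)*(1/(2*j))) = -21 + 7*1 = -21 + 7 = -14)
K(6)*p(l(-4)) = ((½)*6*(-3 + 6))*(-14) = ((½)*6*3)*(-14) = 9*(-14) = -126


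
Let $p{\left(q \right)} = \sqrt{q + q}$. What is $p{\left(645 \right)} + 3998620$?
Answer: $3998620 + \sqrt{1290} \approx 3.9987 \cdot 10^{6}$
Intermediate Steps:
$p{\left(q \right)} = \sqrt{2} \sqrt{q}$ ($p{\left(q \right)} = \sqrt{2 q} = \sqrt{2} \sqrt{q}$)
$p{\left(645 \right)} + 3998620 = \sqrt{2} \sqrt{645} + 3998620 = \sqrt{1290} + 3998620 = 3998620 + \sqrt{1290}$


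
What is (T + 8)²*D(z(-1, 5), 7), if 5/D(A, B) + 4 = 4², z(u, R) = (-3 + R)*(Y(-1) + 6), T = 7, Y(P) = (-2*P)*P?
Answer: 375/4 ≈ 93.750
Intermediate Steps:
Y(P) = -2*P²
z(u, R) = -12 + 4*R (z(u, R) = (-3 + R)*(-2*(-1)² + 6) = (-3 + R)*(-2*1 + 6) = (-3 + R)*(-2 + 6) = (-3 + R)*4 = -12 + 4*R)
D(A, B) = 5/12 (D(A, B) = 5/(-4 + 4²) = 5/(-4 + 16) = 5/12)
(T + 8)²*D(z(-1, 5), 7) = (7 + 8)²*(5/12) = 15²*(5/12) = 225*(5/12) = 375/4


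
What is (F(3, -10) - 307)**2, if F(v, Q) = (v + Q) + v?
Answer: 96721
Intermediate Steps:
F(v, Q) = Q + 2*v (F(v, Q) = (Q + v) + v = Q + 2*v)
(F(3, -10) - 307)**2 = ((-10 + 2*3) - 307)**2 = ((-10 + 6) - 307)**2 = (-4 - 307)**2 = (-311)**2 = 96721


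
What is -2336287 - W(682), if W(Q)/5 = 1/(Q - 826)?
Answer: -336425323/144 ≈ -2.3363e+6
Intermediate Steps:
W(Q) = 5/(-826 + Q) (W(Q) = 5/(Q - 826) = 5/(-826 + Q))
-2336287 - W(682) = -2336287 - 5/(-826 + 682) = -2336287 - 5/(-144) = -2336287 - 5*(-1)/144 = -2336287 - 1*(-5/144) = -2336287 + 5/144 = -336425323/144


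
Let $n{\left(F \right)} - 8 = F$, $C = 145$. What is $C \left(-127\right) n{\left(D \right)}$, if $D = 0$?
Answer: $-147320$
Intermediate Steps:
$n{\left(F \right)} = 8 + F$
$C \left(-127\right) n{\left(D \right)} = 145 \left(-127\right) \left(8 + 0\right) = \left(-18415\right) 8 = -147320$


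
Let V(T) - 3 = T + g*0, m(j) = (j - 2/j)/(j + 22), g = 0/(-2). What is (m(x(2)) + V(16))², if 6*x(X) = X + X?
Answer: 1651225/4624 ≈ 357.10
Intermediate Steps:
g = 0 (g = 0*(-½) = 0)
x(X) = X/3 (x(X) = (X + X)/6 = (2*X)/6 = X/3)
m(j) = (j - 2/j)/(22 + j)
V(T) = 3 + T (V(T) = 3 + (T + 0*0) = 3 + (T + 0) = 3 + T)
(m(x(2)) + V(16))² = ((-2 + ((⅓)*2)²)/((((⅓)*2))*(22 + (⅓)*2)) + (3 + 16))² = ((-2 + (⅔)²)/((⅔)*(22 + ⅔)) + 19)² = (3*(-2 + 4/9)/(2*(68/3)) + 19)² = ((3/2)*(3/68)*(-14/9) + 19)² = (-7/68 + 19)² = (1285/68)² = 1651225/4624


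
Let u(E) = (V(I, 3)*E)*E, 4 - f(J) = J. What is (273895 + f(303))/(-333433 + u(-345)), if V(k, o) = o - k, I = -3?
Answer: 273596/380717 ≈ 0.71863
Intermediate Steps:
f(J) = 4 - J
u(E) = 6*E² (u(E) = ((3 - 1*(-3))*E)*E = ((3 + 3)*E)*E = (6*E)*E = 6*E²)
(273895 + f(303))/(-333433 + u(-345)) = (273895 + (4 - 1*303))/(-333433 + 6*(-345)²) = (273895 + (4 - 303))/(-333433 + 6*119025) = (273895 - 299)/(-333433 + 714150) = 273596/380717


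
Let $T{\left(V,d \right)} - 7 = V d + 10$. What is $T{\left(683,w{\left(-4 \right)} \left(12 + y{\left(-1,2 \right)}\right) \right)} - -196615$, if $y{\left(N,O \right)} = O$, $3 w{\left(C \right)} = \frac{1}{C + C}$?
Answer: $\frac{2354803}{12} \approx 1.9623 \cdot 10^{5}$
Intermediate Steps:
$w{\left(C \right)} = \frac{1}{6 C}$ ($w{\left(C \right)} = \frac{1}{3 \left(C + C\right)} = \frac{1}{3 \cdot 2 C} = \frac{\frac{1}{2} \frac{1}{C}}{3} = \frac{1}{6 C}$)
$T{\left(V,d \right)} = 17 + V d$ ($T{\left(V,d \right)} = 7 + \left(V d + 10\right) = 7 + \left(10 + V d\right) = 17 + V d$)
$T{\left(683,w{\left(-4 \right)} \left(12 + y{\left(-1,2 \right)}\right) \right)} - -196615 = \left(17 + 683 \frac{1}{6 \left(-4\right)} \left(12 + 2\right)\right) - -196615 = \left(17 + 683 \cdot \frac{1}{6} \left(- \frac{1}{4}\right) 14\right) + 196615 = \left(17 + 683 \left(\left(- \frac{1}{24}\right) 14\right)\right) + 196615 = \left(17 + 683 \left(- \frac{7}{12}\right)\right) + 196615 = \left(17 - \frac{4781}{12}\right) + 196615 = - \frac{4577}{12} + 196615 = \frac{2354803}{12}$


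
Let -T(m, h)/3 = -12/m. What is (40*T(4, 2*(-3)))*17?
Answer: 6120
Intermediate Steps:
T(m, h) = 36/m (T(m, h) = -(-36)/m = 36/m)
(40*T(4, 2*(-3)))*17 = (40*(36/4))*17 = (40*(36*(¼)))*17 = (40*9)*17 = 360*17 = 6120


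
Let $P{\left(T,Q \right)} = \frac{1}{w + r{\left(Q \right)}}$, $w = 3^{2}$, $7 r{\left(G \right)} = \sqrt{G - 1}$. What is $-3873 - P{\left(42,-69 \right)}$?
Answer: $\frac{- 3873 \sqrt{70} + 244006 i}{\sqrt{70} - 63 i} \approx -3873.1 + 0.0145 i$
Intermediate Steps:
$r{\left(G \right)} = \frac{\sqrt{-1 + G}}{7}$ ($r{\left(G \right)} = \frac{\sqrt{G - 1}}{7} = \frac{\sqrt{-1 + G}}{7}$)
$w = 9$
$P{\left(T,Q \right)} = \frac{1}{9 + \frac{\sqrt{-1 + Q}}{7}}$
$-3873 - P{\left(42,-69 \right)} = -3873 - \frac{7}{63 + \sqrt{-1 - 69}} = -3873 - \frac{7}{63 + \sqrt{-70}} = -3873 - \frac{7}{63 + i \sqrt{70}}$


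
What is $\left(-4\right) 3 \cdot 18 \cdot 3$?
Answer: $-648$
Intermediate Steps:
$\left(-4\right) 3 \cdot 18 \cdot 3 = \left(-12\right) 18 \cdot 3 = \left(-216\right) 3 = -648$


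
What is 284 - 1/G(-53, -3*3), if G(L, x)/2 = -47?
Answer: 26697/94 ≈ 284.01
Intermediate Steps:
G(L, x) = -94 (G(L, x) = 2*(-47) = -94)
284 - 1/G(-53, -3*3) = 284 - 1/(-94) = 284 - 1*(-1/94) = 284 + 1/94 = 26697/94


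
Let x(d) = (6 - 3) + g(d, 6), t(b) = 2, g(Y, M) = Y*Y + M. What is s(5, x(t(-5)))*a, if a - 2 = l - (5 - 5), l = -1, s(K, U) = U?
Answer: 13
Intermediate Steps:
g(Y, M) = M + Y² (g(Y, M) = Y² + M = M + Y²)
x(d) = 9 + d² (x(d) = (6 - 3) + (6 + d²) = 3 + (6 + d²) = 9 + d²)
a = 1 (a = 2 + (-1 - (5 - 5)) = 2 + (-1 - 1*0) = 2 + (-1 + 0) = 2 - 1 = 1)
s(5, x(t(-5)))*a = (9 + 2²)*1 = (9 + 4)*1 = 13*1 = 13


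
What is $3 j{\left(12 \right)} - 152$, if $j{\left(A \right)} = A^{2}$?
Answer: $280$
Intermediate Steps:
$3 j{\left(12 \right)} - 152 = 3 \cdot 12^{2} - 152 = 3 \cdot 144 - 152 = 432 - 152 = 280$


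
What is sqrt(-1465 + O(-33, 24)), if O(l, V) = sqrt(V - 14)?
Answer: sqrt(-1465 + sqrt(10)) ≈ 38.234*I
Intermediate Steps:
O(l, V) = sqrt(-14 + V)
sqrt(-1465 + O(-33, 24)) = sqrt(-1465 + sqrt(-14 + 24)) = sqrt(-1465 + sqrt(10))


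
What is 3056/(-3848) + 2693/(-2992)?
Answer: -2438277/1439152 ≈ -1.6942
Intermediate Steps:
3056/(-3848) + 2693/(-2992) = 3056*(-1/3848) + 2693*(-1/2992) = -382/481 - 2693/2992 = -2438277/1439152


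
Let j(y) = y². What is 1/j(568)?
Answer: 1/322624 ≈ 3.0996e-6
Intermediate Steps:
1/j(568) = 1/(568²) = 1/322624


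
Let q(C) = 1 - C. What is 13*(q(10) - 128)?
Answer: -1781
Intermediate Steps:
13*(q(10) - 128) = 13*((1 - 1*10) - 128) = 13*((1 - 10) - 128) = 13*(-9 - 128) = 13*(-137) = -1781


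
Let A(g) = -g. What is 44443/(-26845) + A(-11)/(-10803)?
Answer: -5279264/3186885 ≈ -1.6566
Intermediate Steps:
44443/(-26845) + A(-11)/(-10803) = 44443/(-26845) - 1*(-11)/(-10803) = 44443*(-1/26845) + 11*(-1/10803) = -6349/3835 - 11/10803 = -5279264/3186885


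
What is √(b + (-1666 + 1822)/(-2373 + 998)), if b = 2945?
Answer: √222707045/275 ≈ 54.267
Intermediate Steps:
√(b + (-1666 + 1822)/(-2373 + 998)) = √(2945 + (-1666 + 1822)/(-2373 + 998)) = √(2945 + 156/(-1375)) = √(2945 + 156*(-1/1375)) = √(2945 - 156/1375) = √(4049219/1375) = √222707045/275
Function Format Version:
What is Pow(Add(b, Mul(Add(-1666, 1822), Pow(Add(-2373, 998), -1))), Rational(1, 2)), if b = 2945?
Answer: Mul(Rational(1, 275), Pow(222707045, Rational(1, 2))) ≈ 54.267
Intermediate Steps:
Pow(Add(b, Mul(Add(-1666, 1822), Pow(Add(-2373, 998), -1))), Rational(1, 2)) = Pow(Add(2945, Mul(Add(-1666, 1822), Pow(Add(-2373, 998), -1))), Rational(1, 2)) = Pow(Add(2945, Mul(156, Pow(-1375, -1))), Rational(1, 2)) = Pow(Add(2945, Mul(156, Rational(-1, 1375))), Rational(1, 2)) = Pow(Add(2945, Rational(-156, 1375)), Rational(1, 2)) = Pow(Rational(4049219, 1375), Rational(1, 2)) = Mul(Rational(1, 275), Pow(222707045, Rational(1, 2)))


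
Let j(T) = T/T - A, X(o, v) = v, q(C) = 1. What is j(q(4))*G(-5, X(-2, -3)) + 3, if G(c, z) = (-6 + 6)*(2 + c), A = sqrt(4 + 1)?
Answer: 3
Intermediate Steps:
A = sqrt(5) ≈ 2.2361
G(c, z) = 0 (G(c, z) = 0*(2 + c) = 0)
j(T) = 1 - sqrt(5) (j(T) = T/T - sqrt(5) = 1 - sqrt(5))
j(q(4))*G(-5, X(-2, -3)) + 3 = (1 - sqrt(5))*0 + 3 = 0 + 3 = 3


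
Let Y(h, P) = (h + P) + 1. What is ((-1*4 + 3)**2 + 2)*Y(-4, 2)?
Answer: -3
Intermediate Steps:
Y(h, P) = 1 + P + h (Y(h, P) = (P + h) + 1 = 1 + P + h)
((-1*4 + 3)**2 + 2)*Y(-4, 2) = ((-1*4 + 3)**2 + 2)*(1 + 2 - 4) = ((-4 + 3)**2 + 2)*(-1) = ((-1)**2 + 2)*(-1) = (1 + 2)*(-1) = 3*(-1) = -3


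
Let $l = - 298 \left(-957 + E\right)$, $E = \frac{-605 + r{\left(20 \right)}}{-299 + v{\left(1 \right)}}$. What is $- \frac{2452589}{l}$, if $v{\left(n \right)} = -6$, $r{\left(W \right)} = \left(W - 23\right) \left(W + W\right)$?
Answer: $- \frac{149607929}{17353136} \approx -8.6214$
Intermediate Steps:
$r{\left(W \right)} = 2 W \left(-23 + W\right)$ ($r{\left(W \right)} = \left(-23 + W\right) 2 W = 2 W \left(-23 + W\right)$)
$E = \frac{145}{61}$ ($E = \frac{-605 + 2 \cdot 20 \left(-23 + 20\right)}{-299 - 6} = \frac{-605 + 2 \cdot 20 \left(-3\right)}{-305} = \left(-605 - 120\right) \left(- \frac{1}{305}\right) = \left(-725\right) \left(- \frac{1}{305}\right) = \frac{145}{61} \approx 2.377$)
$l = \frac{17353136}{61}$ ($l = - 298 \left(-957 + \frac{145}{61}\right) = \left(-298\right) \left(- \frac{58232}{61}\right) = \frac{17353136}{61} \approx 2.8448 \cdot 10^{5}$)
$- \frac{2452589}{l} = - \frac{2452589}{\frac{17353136}{61}} = \left(-2452589\right) \frac{61}{17353136} = - \frac{149607929}{17353136}$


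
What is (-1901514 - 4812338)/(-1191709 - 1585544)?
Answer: 6713852/2777253 ≈ 2.4174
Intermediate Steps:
(-1901514 - 4812338)/(-1191709 - 1585544) = -6713852/(-2777253) = -6713852*(-1/2777253) = 6713852/2777253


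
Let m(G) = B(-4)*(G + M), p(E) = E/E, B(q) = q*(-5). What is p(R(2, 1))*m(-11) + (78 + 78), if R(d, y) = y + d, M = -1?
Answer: -84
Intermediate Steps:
R(d, y) = d + y
B(q) = -5*q
p(E) = 1
m(G) = -20 + 20*G (m(G) = (-5*(-4))*(G - 1) = 20*(-1 + G) = -20 + 20*G)
p(R(2, 1))*m(-11) + (78 + 78) = 1*(-20 + 20*(-11)) + (78 + 78) = 1*(-20 - 220) + 156 = 1*(-240) + 156 = -240 + 156 = -84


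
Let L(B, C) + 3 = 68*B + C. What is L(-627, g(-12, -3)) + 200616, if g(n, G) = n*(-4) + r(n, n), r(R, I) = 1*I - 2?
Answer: 158011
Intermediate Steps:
r(R, I) = -2 + I (r(R, I) = I - 2 = -2 + I)
g(n, G) = -2 - 3*n (g(n, G) = n*(-4) + (-2 + n) = -4*n + (-2 + n) = -2 - 3*n)
L(B, C) = -3 + C + 68*B (L(B, C) = -3 + (68*B + C) = -3 + (C + 68*B) = -3 + C + 68*B)
L(-627, g(-12, -3)) + 200616 = (-3 + (-2 - 3*(-12)) + 68*(-627)) + 200616 = (-3 + (-2 + 36) - 42636) + 200616 = (-3 + 34 - 42636) + 200616 = -42605 + 200616 = 158011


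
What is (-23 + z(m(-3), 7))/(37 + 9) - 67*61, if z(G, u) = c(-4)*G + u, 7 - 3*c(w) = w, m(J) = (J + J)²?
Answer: -93943/23 ≈ -4084.5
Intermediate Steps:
m(J) = 4*J² (m(J) = (2*J)² = 4*J²)
c(w) = 7/3 - w/3
z(G, u) = u + 11*G/3 (z(G, u) = (7/3 - ⅓*(-4))*G + u = (7/3 + 4/3)*G + u = 11*G/3 + u = u + 11*G/3)
(-23 + z(m(-3), 7))/(37 + 9) - 67*61 = (-23 + (7 + 11*(4*(-3)²)/3))/(37 + 9) - 67*61 = (-23 + (7 + 11*(4*9)/3))/46 - 4087 = (-23 + (7 + (11/3)*36))*(1/46) - 4087 = (-23 + (7 + 132))*(1/46) - 4087 = (-23 + 139)*(1/46) - 4087 = 116*(1/46) - 4087 = 58/23 - 4087 = -93943/23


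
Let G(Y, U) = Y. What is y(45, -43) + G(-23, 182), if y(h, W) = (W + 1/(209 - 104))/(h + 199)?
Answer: -4867/210 ≈ -23.176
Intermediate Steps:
y(h, W) = (1/105 + W)/(199 + h) (y(h, W) = (W + 1/105)/(199 + h) = (1/105 + W)/(199 + h))
y(45, -43) + G(-23, 182) = (1/105 - 43)/(199 + 45) - 23 = -4514/105/244 - 23 = (1/244)*(-4514/105) - 23 = -37/210 - 23 = -4867/210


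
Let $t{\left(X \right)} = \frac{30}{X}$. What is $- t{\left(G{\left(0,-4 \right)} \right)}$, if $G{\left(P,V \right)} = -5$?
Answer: $6$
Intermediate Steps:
$- t{\left(G{\left(0,-4 \right)} \right)} = - \frac{30}{-5} = - \frac{30 \left(-1\right)}{5} = \left(-1\right) \left(-6\right) = 6$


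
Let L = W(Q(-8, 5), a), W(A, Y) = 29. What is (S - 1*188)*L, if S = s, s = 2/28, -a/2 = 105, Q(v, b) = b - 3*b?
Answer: -76299/14 ≈ -5449.9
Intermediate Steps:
Q(v, b) = -2*b
a = -210 (a = -2*105 = -210)
s = 1/14 (s = 2*(1/28) = 1/14 ≈ 0.071429)
S = 1/14 ≈ 0.071429
L = 29
(S - 1*188)*L = (1/14 - 1*188)*29 = (1/14 - 188)*29 = -2631/14*29 = -76299/14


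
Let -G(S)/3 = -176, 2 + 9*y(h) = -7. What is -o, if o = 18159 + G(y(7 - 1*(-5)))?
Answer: -18687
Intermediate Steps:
y(h) = -1 (y(h) = -2/9 + (1/9)*(-7) = -2/9 - 7/9 = -1)
G(S) = 528 (G(S) = -3*(-176) = 528)
o = 18687 (o = 18159 + 528 = 18687)
-o = -1*18687 = -18687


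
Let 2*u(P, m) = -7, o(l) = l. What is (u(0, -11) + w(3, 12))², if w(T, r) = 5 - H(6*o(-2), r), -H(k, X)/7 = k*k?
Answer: 4076361/4 ≈ 1.0191e+6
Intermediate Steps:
u(P, m) = -7/2 (u(P, m) = (½)*(-7) = -7/2)
H(k, X) = -7*k² (H(k, X) = -7*k*k = -7*k²)
w(T, r) = 1013 (w(T, r) = 5 - (-7)*(6*(-2))² = 5 - (-7)*(-12)² = 5 - (-7)*144 = 5 - 1*(-1008) = 5 + 1008 = 1013)
(u(0, -11) + w(3, 12))² = (-7/2 + 1013)² = (2019/2)² = 4076361/4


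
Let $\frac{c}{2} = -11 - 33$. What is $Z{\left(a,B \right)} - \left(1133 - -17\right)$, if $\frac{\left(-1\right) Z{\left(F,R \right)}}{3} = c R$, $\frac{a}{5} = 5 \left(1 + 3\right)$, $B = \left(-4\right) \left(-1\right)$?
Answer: $-94$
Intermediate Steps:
$B = 4$
$a = 100$ ($a = 5 \cdot 5 \left(1 + 3\right) = 5 \cdot 5 \cdot 4 = 5 \cdot 20 = 100$)
$c = -88$ ($c = 2 \left(-11 - 33\right) = 2 \left(-44\right) = -88$)
$Z{\left(F,R \right)} = 264 R$ ($Z{\left(F,R \right)} = - 3 \left(- 88 R\right) = 264 R$)
$Z{\left(a,B \right)} - \left(1133 - -17\right) = 264 \cdot 4 - \left(1133 - -17\right) = 1056 - \left(1133 + \left(-136 + 153\right)\right) = 1056 - \left(1133 + 17\right) = 1056 - 1150 = -94$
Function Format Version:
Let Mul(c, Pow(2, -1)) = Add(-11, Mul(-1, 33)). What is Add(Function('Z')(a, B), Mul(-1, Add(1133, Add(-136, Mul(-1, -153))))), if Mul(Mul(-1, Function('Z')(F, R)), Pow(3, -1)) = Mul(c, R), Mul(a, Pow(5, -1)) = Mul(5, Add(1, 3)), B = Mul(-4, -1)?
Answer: -94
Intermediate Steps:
B = 4
a = 100 (a = Mul(5, Mul(5, Add(1, 3))) = Mul(5, Mul(5, 4)) = Mul(5, 20) = 100)
c = -88 (c = Mul(2, Add(-11, Mul(-1, 33))) = Mul(2, Add(-11, -33)) = Mul(2, -44) = -88)
Function('Z')(F, R) = Mul(264, R) (Function('Z')(F, R) = Mul(-3, Mul(-88, R)) = Mul(264, R))
Add(Function('Z')(a, B), Mul(-1, Add(1133, Add(-136, Mul(-1, -153))))) = Add(Mul(264, 4), Mul(-1, Add(1133, Add(-136, Mul(-1, -153))))) = Add(1056, Mul(-1, Add(1133, Add(-136, 153)))) = Add(1056, Mul(-1, Add(1133, 17))) = Add(1056, Mul(-1, 1150)) = Add(1056, -1150) = -94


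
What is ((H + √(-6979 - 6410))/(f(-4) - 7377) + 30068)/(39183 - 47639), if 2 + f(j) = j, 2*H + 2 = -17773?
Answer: -148000621/41620432 + I*√13389/62430648 ≈ -3.556 + 1.8534e-6*I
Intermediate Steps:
H = -17775/2 (H = -1 + (½)*(-17773) = -1 - 17773/2 = -17775/2 ≈ -8887.5)
f(j) = -2 + j
((H + √(-6979 - 6410))/(f(-4) - 7377) + 30068)/(39183 - 47639) = ((-17775/2 + √(-6979 - 6410))/((-2 - 4) - 7377) + 30068)/(39183 - 47639) = ((-17775/2 + √(-13389))/(-6 - 7377) + 30068)/(-8456) = ((-17775/2 + I*√13389)/(-7383) + 30068)*(-1/8456) = ((-17775/2 + I*√13389)*(-1/7383) + 30068)*(-1/8456) = ((5925/4922 - I*√13389/7383) + 30068)*(-1/8456) = (148000621/4922 - I*√13389/7383)*(-1/8456) = -148000621/41620432 + I*√13389/62430648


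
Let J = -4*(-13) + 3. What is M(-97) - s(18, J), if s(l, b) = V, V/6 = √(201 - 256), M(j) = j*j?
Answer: 9409 - 6*I*√55 ≈ 9409.0 - 44.497*I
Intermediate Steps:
M(j) = j²
J = 55 (J = 52 + 3 = 55)
V = 6*I*√55 (V = 6*√(201 - 256) = 6*√(-55) = 6*(I*√55) = 6*I*√55 ≈ 44.497*I)
s(l, b) = 6*I*√55
M(-97) - s(18, J) = (-97)² - 6*I*√55 = 9409 - 6*I*√55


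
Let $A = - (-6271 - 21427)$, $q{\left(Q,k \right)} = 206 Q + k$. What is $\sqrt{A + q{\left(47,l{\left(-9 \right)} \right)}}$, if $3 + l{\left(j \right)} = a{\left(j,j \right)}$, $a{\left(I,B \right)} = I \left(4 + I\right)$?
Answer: $9 \sqrt{462} \approx 193.45$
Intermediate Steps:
$l{\left(j \right)} = -3 + j \left(4 + j\right)$
$q{\left(Q,k \right)} = k + 206 Q$
$A = 27698$ ($A = - (-6271 - 21427) = \left(-1\right) \left(-27698\right) = 27698$)
$\sqrt{A + q{\left(47,l{\left(-9 \right)} \right)}} = \sqrt{27698 + \left(\left(-3 - 9 \left(4 - 9\right)\right) + 206 \cdot 47\right)} = \sqrt{27698 + \left(\left(-3 - -45\right) + 9682\right)} = \sqrt{27698 + \left(\left(-3 + 45\right) + 9682\right)} = \sqrt{27698 + \left(42 + 9682\right)} = \sqrt{27698 + 9724} = \sqrt{37422} = 9 \sqrt{462}$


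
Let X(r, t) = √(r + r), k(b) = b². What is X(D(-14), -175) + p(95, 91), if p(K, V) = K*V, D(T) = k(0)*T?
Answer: 8645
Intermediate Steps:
D(T) = 0 (D(T) = 0²*T = 0*T = 0)
X(r, t) = √2*√r (X(r, t) = √(2*r) = √2*√r)
X(D(-14), -175) + p(95, 91) = √2*√0 + 95*91 = √2*0 + 8645 = 0 + 8645 = 8645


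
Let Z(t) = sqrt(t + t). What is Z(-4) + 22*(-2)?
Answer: -44 + 2*I*sqrt(2) ≈ -44.0 + 2.8284*I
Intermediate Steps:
Z(t) = sqrt(2)*sqrt(t) (Z(t) = sqrt(2*t) = sqrt(2)*sqrt(t))
Z(-4) + 22*(-2) = sqrt(2)*sqrt(-4) + 22*(-2) = sqrt(2)*(2*I) - 44 = 2*I*sqrt(2) - 44 = -44 + 2*I*sqrt(2)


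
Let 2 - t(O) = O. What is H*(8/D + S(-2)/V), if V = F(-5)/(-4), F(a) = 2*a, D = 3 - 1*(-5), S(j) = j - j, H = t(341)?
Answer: -339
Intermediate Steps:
t(O) = 2 - O
H = -339 (H = 2 - 1*341 = 2 - 341 = -339)
S(j) = 0
D = 8 (D = 3 + 5 = 8)
V = 5/2 (V = (2*(-5))/(-4) = -10*(-¼) = 5/2 ≈ 2.5000)
H*(8/D + S(-2)/V) = -339*(8/8 + 0/(5/2)) = -339*(8*(⅛) + 0*(⅖)) = -339*(1 + 0) = -339*1 = -339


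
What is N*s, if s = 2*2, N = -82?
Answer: -328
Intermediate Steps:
s = 4
N*s = -82*4 = -328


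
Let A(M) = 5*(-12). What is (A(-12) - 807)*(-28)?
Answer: 24276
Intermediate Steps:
A(M) = -60
(A(-12) - 807)*(-28) = (-60 - 807)*(-28) = -867*(-28) = 24276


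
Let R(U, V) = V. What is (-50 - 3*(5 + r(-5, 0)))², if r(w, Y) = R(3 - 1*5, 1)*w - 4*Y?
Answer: 2500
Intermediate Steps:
r(w, Y) = w - 4*Y (r(w, Y) = 1*w - 4*Y = w - 4*Y)
(-50 - 3*(5 + r(-5, 0)))² = (-50 - 3*(5 + (-5 - 4*0)))² = (-50 - 3*(5 + (-5 + 0)))² = (-50 - 3*(5 - 5))² = (-50 - 3*0)² = (-50 + 0)² = (-50)² = 2500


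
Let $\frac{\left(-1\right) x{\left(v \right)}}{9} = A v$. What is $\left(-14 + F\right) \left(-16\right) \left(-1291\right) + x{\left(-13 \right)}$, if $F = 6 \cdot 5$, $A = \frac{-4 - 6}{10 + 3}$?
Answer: $330406$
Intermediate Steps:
$A = - \frac{10}{13} \approx -0.76923$
$x{\left(v \right)} = \frac{90 v}{13}$ ($x{\left(v \right)} = - 9 \left(- \frac{10 v}{13}\right) = \frac{90 v}{13}$)
$F = 30$
$\left(-14 + F\right) \left(-16\right) \left(-1291\right) + x{\left(-13 \right)} = \left(-14 + 30\right) \left(-16\right) \left(-1291\right) + \frac{90}{13} \left(-13\right) = 16 \left(-16\right) \left(-1291\right) - 90 = \left(-256\right) \left(-1291\right) - 90 = 330496 - 90 = 330406$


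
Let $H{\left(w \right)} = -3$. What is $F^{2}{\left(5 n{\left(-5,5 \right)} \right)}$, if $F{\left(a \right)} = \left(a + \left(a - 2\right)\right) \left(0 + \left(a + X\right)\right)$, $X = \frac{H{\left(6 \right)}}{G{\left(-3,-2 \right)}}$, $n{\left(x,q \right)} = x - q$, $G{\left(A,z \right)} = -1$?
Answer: $22982436$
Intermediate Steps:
$X = 3$ ($X = - \frac{3}{-1} = \left(-3\right) \left(-1\right) = 3$)
$F{\left(a \right)} = \left(-2 + 2 a\right) \left(3 + a\right)$ ($F{\left(a \right)} = \left(a + \left(a - 2\right)\right) \left(0 + \left(a + 3\right)\right) = \left(a + \left(a - 2\right)\right) \left(0 + \left(3 + a\right)\right) = \left(a + \left(-2 + a\right)\right) \left(3 + a\right) = \left(-2 + 2 a\right) \left(3 + a\right)$)
$F^{2}{\left(5 n{\left(-5,5 \right)} \right)} = \left(-6 + 2 \left(5 \left(-5 - 5\right)\right)^{2} + 4 \cdot 5 \left(-5 - 5\right)\right)^{2} = \left(-6 + 2 \left(5 \left(-10\right)\right)^{2} + 4 \cdot 5 \left(-10\right)\right)^{2} = \left(-6 + 2 \left(-50\right)^{2} + 4 \left(-50\right)\right)^{2} = \left(-6 + 2 \cdot 2500 - 200\right)^{2} = \left(-6 + 5000 - 200\right)^{2} = 4794^{2} = 22982436$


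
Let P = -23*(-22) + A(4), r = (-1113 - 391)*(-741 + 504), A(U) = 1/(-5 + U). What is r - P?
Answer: 355943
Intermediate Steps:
r = 356448 (r = -1504*(-237) = 356448)
P = 505 (P = -23*(-22) + 1/(-5 + 4) = 506 + 1/(-1) = 506 - 1 = 505)
r - P = 356448 - 1*505 = 356448 - 505 = 355943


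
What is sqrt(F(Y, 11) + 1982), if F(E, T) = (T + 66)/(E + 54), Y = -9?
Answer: sqrt(446335)/15 ≈ 44.539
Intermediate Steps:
F(E, T) = (66 + T)/(54 + E)
sqrt(F(Y, 11) + 1982) = sqrt((66 + 11)/(54 - 9) + 1982) = sqrt(77/45 + 1982) = sqrt(89267/45) = sqrt(446335)/15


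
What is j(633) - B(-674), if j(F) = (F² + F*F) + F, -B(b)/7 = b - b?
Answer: 802011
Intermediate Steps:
B(b) = 0 (B(b) = -7*(b - b) = -7*0 = 0)
j(F) = F + 2*F² (j(F) = (F² + F²) + F = 2*F² + F = F + 2*F²)
j(633) - B(-674) = 633*(1 + 2*633) - 1*0 = 633*(1 + 1266) + 0 = 633*1267 + 0 = 802011 + 0 = 802011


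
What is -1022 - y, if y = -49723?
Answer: 48701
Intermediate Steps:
-1022 - y = -1022 - 1*(-49723) = -1022 + 49723 = 48701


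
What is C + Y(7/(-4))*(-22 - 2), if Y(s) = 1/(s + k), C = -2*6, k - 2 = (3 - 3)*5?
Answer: -108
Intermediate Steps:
k = 2 (k = 2 + (3 - 3)*5 = 2 + 0*5 = 2 + 0 = 2)
C = -12
Y(s) = 1/(2 + s) (Y(s) = 1/(s + 2) = 1/(2 + s))
C + Y(7/(-4))*(-22 - 2) = -12 + (-22 - 2)/(2 + 7/(-4)) = -12 - 24/(2 + 7*(-1/4)) = -12 - 24/(2 - 7/4) = -12 - 24/(1/4) = -12 + 4*(-24) = -12 - 96 = -108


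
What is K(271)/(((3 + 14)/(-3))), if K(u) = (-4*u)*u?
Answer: 881292/17 ≈ 51841.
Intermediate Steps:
K(u) = -4*u²
K(271)/(((3 + 14)/(-3))) = (-4*271²)/(((3 + 14)/(-3))) = (-4*73441)/((17*(-⅓))) = -293764/(-17/3) = -293764*(-3/17) = 881292/17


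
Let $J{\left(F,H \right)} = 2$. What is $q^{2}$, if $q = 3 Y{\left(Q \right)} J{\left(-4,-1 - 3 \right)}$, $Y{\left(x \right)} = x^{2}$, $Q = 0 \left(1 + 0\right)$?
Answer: $0$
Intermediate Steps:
$Q = 0$ ($Q = 0 \cdot 1 = 0$)
$q = 0$ ($q = 3 \cdot 0^{2} \cdot 2 = 3 \cdot 0 \cdot 2 = 0 \cdot 2 = 0$)
$q^{2} = 0^{2} = 0$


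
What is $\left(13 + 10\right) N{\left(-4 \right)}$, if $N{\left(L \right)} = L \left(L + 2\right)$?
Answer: $184$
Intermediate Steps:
$N{\left(L \right)} = L \left(2 + L\right)$
$\left(13 + 10\right) N{\left(-4 \right)} = \left(13 + 10\right) \left(- 4 \left(2 - 4\right)\right) = 23 \left(\left(-4\right) \left(-2\right)\right) = 23 \cdot 8 = 184$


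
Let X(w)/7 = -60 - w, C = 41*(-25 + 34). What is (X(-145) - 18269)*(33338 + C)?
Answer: -595737518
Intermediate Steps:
C = 369 (C = 41*9 = 369)
X(w) = -420 - 7*w (X(w) = 7*(-60 - w) = -420 - 7*w)
(X(-145) - 18269)*(33338 + C) = ((-420 - 7*(-145)) - 18269)*(33338 + 369) = ((-420 + 1015) - 18269)*33707 = (595 - 18269)*33707 = -17674*33707 = -595737518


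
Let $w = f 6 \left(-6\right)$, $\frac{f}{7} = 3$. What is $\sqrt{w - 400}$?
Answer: $34 i \approx 34.0 i$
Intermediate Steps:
$f = 21$ ($f = 7 \cdot 3 = 21$)
$w = -756$ ($w = 21 \cdot 6 \left(-6\right) = 126 \left(-6\right) = -756$)
$\sqrt{w - 400} = \sqrt{-756 - 400} = \sqrt{-1156} = 34 i$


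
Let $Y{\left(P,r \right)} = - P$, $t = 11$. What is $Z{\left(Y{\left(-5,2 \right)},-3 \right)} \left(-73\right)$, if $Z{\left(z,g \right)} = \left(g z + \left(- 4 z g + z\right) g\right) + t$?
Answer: $14527$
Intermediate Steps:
$Z{\left(z,g \right)} = 11 + g z + g \left(z - 4 g z\right)$ ($Z{\left(z,g \right)} = \left(g z + \left(- 4 z g + z\right) g\right) + 11 = \left(g z + \left(- 4 g z + z\right) g\right) + 11 = \left(g z + \left(z - 4 g z\right) g\right) + 11 = \left(g z + g \left(z - 4 g z\right)\right) + 11 = 11 + g z + g \left(z - 4 g z\right)$)
$Z{\left(Y{\left(-5,2 \right)},-3 \right)} \left(-73\right) = \left(11 - 4 \left(\left(-1\right) \left(-5\right)\right) \left(-3\right)^{2} + 2 \left(-3\right) \left(\left(-1\right) \left(-5\right)\right)\right) \left(-73\right) = \left(11 - 20 \cdot 9 + 2 \left(-3\right) 5\right) \left(-73\right) = \left(11 - 180 - 30\right) \left(-73\right) = \left(-199\right) \left(-73\right) = 14527$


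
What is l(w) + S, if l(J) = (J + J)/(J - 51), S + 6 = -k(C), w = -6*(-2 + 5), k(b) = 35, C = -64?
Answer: -931/23 ≈ -40.478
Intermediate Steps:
w = -18 (w = -6*3 = -18)
S = -41 (S = -6 - 1*35 = -6 - 35 = -41)
l(J) = 2*J/(-51 + J) (l(J) = (2*J)/(-51 + J) = 2*J/(-51 + J))
l(w) + S = 2*(-18)/(-51 - 18) - 41 = 2*(-18)/(-69) - 41 = 2*(-18)*(-1/69) - 41 = 12/23 - 41 = -931/23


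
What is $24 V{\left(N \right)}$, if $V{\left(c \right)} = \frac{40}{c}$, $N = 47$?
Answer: $\frac{960}{47} \approx 20.426$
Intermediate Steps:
$24 V{\left(N \right)} = 24 \cdot \frac{40}{47} = \frac{960}{47}$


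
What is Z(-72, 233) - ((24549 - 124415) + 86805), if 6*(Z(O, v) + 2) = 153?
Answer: 26169/2 ≈ 13085.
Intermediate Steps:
Z(O, v) = 47/2 (Z(O, v) = -2 + (1/6)*153 = -2 + 51/2 = 47/2)
Z(-72, 233) - ((24549 - 124415) + 86805) = 47/2 - ((24549 - 124415) + 86805) = 47/2 - (-99866 + 86805) = 47/2 - 1*(-13061) = 47/2 + 13061 = 26169/2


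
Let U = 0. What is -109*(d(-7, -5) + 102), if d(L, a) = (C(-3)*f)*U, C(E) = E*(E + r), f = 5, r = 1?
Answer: -11118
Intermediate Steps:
C(E) = E*(1 + E) (C(E) = E*(E + 1) = E*(1 + E))
d(L, a) = 0 (d(L, a) = (-3*(1 - 3)*5)*0 = (-3*(-2)*5)*0 = (6*5)*0 = 30*0 = 0)
-109*(d(-7, -5) + 102) = -109*(0 + 102) = -109*102 = -11118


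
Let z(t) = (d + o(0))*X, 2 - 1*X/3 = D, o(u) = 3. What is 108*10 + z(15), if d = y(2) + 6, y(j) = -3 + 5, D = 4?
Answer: 1014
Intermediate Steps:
X = -6 (X = 6 - 3*4 = 6 - 12 = -6)
y(j) = 2
d = 8 (d = 2 + 6 = 8)
z(t) = -66 (z(t) = (8 + 3)*(-6) = 11*(-6) = -66)
108*10 + z(15) = 108*10 - 66 = 1080 - 66 = 1014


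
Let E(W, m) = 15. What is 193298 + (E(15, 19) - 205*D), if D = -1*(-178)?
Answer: 156823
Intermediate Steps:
D = 178
193298 + (E(15, 19) - 205*D) = 193298 + (15 - 205*178) = 193298 + (15 - 36490) = 193298 - 36475 = 156823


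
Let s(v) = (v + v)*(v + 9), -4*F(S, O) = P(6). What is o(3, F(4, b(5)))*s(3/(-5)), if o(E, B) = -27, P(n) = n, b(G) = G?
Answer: 6804/25 ≈ 272.16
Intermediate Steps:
F(S, O) = -3/2 (F(S, O) = -¼*6 = -3/2)
s(v) = 2*v*(9 + v) (s(v) = (2*v)*(9 + v) = 2*v*(9 + v))
o(3, F(4, b(5)))*s(3/(-5)) = -54*3/(-5)*(9 + 3/(-5)) = -54*3*(-⅕)*(9 + 3*(-⅕)) = -54*(-3)*(9 - ⅗)/5 = -54*(-3)*42/(5*5) = -27*(-252/25) = 6804/25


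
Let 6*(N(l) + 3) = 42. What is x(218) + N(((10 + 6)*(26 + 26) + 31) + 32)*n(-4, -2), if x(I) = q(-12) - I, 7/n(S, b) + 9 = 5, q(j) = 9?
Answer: -216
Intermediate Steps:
N(l) = 4 (N(l) = -3 + (1/6)*42 = -3 + 7 = 4)
n(S, b) = -7/4 (n(S, b) = 7/(-9 + 5) = 7/(-4) = 7*(-1/4) = -7/4)
x(I) = 9 - I
x(218) + N(((10 + 6)*(26 + 26) + 31) + 32)*n(-4, -2) = (9 - 1*218) + 4*(-7/4) = (9 - 218) - 7 = -209 - 7 = -216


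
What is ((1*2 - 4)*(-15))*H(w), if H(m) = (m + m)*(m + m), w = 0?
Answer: 0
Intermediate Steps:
H(m) = 4*m² (H(m) = (2*m)*(2*m) = 4*m²)
((1*2 - 4)*(-15))*H(w) = ((1*2 - 4)*(-15))*(4*0²) = ((2 - 4)*(-15))*(4*0) = -2*(-15)*0 = 30*0 = 0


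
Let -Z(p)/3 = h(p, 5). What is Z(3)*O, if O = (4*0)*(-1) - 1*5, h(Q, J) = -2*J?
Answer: -150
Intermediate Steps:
O = -5 (O = 0*(-1) - 5 = 0 - 5 = -5)
Z(p) = 30 (Z(p) = -(-6)*5 = -3*(-10) = 30)
Z(3)*O = 30*(-5) = -150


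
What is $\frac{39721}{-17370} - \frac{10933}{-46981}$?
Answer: $- \frac{1676226091}{816059970} \approx -2.054$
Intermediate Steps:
$\frac{39721}{-17370} - \frac{10933}{-46981} = 39721 \left(- \frac{1}{17370}\right) - - \frac{10933}{46981} = - \frac{39721}{17370} + \frac{10933}{46981} = - \frac{1676226091}{816059970}$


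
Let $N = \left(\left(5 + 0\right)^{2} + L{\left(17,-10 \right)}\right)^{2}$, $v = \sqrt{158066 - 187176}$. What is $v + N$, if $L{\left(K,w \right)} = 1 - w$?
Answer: $1296 + i \sqrt{29110} \approx 1296.0 + 170.62 i$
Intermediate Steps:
$v = i \sqrt{29110}$ ($v = \sqrt{-29110} = i \sqrt{29110} \approx 170.62 i$)
$N = 1296$ ($N = \left(\left(5 + 0\right)^{2} + \left(1 - -10\right)\right)^{2} = \left(5^{2} + \left(1 + 10\right)\right)^{2} = \left(25 + 11\right)^{2} = 36^{2} = 1296$)
$v + N = i \sqrt{29110} + 1296 = 1296 + i \sqrt{29110}$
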